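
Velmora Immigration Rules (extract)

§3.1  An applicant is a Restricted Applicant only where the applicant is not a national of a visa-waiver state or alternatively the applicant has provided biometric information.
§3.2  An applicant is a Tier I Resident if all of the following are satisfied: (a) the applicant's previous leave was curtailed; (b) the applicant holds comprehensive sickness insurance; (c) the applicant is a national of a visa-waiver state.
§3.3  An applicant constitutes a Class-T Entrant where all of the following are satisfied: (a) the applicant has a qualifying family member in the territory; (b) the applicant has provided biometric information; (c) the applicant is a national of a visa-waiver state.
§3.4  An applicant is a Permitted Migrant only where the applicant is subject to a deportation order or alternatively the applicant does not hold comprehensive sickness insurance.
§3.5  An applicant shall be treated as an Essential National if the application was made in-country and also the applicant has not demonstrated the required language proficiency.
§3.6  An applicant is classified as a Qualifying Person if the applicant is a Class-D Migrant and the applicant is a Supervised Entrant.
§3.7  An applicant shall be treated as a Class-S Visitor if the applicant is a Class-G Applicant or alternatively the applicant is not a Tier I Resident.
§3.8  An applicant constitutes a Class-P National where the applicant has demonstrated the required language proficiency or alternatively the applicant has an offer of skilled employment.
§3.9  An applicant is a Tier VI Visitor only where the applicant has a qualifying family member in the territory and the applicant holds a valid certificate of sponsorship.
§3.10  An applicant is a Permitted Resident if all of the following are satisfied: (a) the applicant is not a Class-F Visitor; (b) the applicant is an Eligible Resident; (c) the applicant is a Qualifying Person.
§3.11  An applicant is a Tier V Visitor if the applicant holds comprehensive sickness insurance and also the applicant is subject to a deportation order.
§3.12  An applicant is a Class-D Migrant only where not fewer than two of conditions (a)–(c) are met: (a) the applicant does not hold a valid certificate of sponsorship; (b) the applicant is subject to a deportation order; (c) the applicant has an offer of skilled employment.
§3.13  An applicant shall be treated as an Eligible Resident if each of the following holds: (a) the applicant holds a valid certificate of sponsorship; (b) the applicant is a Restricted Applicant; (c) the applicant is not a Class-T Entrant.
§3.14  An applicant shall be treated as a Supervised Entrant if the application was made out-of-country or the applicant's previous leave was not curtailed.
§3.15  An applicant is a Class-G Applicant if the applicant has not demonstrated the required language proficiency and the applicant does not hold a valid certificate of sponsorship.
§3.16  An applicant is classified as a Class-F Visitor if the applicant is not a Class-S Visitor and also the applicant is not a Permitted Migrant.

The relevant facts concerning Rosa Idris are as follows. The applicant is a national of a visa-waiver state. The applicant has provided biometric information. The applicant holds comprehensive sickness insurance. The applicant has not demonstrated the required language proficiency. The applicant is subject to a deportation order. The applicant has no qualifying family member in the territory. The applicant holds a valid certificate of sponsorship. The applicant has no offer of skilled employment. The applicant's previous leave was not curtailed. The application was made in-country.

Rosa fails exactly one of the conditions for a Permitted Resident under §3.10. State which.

§3.15 — Class-G Applicant: [the applicant has not demonstrated the required language proficiency? yes] AND [the applicant does not hold a valid certificate of sponsorship? no] → not satisfied.
§3.2 — Tier I Resident: [the applicant's previous leave was curtailed? no] AND [the applicant holds comprehensive sickness insurance? yes] AND [the applicant is a national of a visa-waiver state? yes] → not satisfied.
§3.7 — Class-S Visitor: [Class-G Applicant (§3.15)? no] OR [not a Tier I Resident (§3.2)? yes] → satisfied.
§3.4 — Permitted Migrant: [the applicant is subject to a deportation order? yes] OR [the applicant does not hold comprehensive sickness insurance? no] → satisfied.
§3.16 — Class-F Visitor: [not a Class-S Visitor (§3.7)? no] AND [not a Permitted Migrant (§3.4)? no] → not satisfied.
§3.1 — Restricted Applicant: [the applicant is not a national of a visa-waiver state? no] OR [the applicant has provided biometric information? yes] → satisfied.
§3.3 — Class-T Entrant: [the applicant has a qualifying family member in the territory? no] AND [the applicant has provided biometric information? yes] AND [the applicant is a national of a visa-waiver state? yes] → not satisfied.
§3.13 — Eligible Resident: [the applicant holds a valid certificate of sponsorship? yes] AND [Restricted Applicant (§3.1)? yes] AND [not a Class-T Entrant (§3.3)? yes] → satisfied.
§3.12 — Class-D Migrant: the applicant does not hold a valid certificate of sponsorship? no; the applicant is subject to a deportation order? yes; the applicant has an offer of skilled employment? no — 1 of 3 hold (need ≥2) → not satisfied.
§3.14 — Supervised Entrant: [the application was made out-of-country? no] OR [the applicant's previous leave was not curtailed? yes] → satisfied.
§3.6 — Qualifying Person: [Class-D Migrant (§3.12)? no] AND [Supervised Entrant (§3.14)? yes] → not satisfied.
§3.10 — Permitted Resident: [not a Class-F Visitor (§3.16)? yes] AND [Eligible Resident (§3.13)? yes] AND [Qualifying Person (§3.6)? no] → not satisfied.

Qualifying Person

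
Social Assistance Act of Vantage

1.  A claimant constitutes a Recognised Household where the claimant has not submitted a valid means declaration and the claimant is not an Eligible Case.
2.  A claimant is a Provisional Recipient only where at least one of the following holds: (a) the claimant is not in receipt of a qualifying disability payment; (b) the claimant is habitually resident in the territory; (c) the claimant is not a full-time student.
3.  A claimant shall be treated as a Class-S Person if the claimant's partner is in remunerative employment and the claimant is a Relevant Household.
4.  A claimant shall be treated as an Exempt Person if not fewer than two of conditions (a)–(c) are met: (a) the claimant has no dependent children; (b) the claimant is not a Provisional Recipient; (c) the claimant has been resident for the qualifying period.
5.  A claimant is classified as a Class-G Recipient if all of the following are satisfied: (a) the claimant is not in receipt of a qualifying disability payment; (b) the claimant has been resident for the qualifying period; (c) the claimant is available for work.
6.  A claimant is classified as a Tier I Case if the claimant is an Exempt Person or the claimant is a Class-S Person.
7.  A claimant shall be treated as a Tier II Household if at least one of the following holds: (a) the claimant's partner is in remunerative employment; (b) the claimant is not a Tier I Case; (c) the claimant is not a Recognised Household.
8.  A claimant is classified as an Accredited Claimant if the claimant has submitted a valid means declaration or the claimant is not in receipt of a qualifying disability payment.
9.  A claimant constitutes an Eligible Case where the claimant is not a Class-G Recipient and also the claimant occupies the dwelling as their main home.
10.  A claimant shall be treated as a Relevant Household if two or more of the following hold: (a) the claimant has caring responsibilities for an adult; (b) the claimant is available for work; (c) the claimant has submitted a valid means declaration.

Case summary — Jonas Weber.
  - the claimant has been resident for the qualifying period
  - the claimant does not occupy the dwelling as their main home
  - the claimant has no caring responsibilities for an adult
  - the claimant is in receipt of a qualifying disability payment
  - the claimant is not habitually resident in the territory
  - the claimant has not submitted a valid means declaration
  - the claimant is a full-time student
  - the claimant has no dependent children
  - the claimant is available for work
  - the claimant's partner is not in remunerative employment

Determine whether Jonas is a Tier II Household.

No

Under paragraph 2: the claimant is not in receipt of a qualifying disability payment? no; or the claimant is habitually resident in the territory? no; or the claimant is not a full-time student? no. So the claimant is not a Provisional Recipient.
Under paragraph 4: the claimant has no dependent children? yes; not a Provisional Recipient (paragraph 2)? yes; the claimant has been resident for the qualifying period? yes — 3 of 3 hold (need ≥2) → satisfied.
Under paragraph 10: the claimant has caring responsibilities for an adult? no; the claimant is available for work? yes; the claimant has submitted a valid means declaration? no — 1 of 3 hold (need ≥2) → not satisfied.
Under paragraph 3: the claimant's partner is in remunerative employment? no; and Relevant Household (paragraph 10)? no. So the claimant is not a Class-S Person.
Under paragraph 6: Exempt Person (paragraph 4)? yes; or Class-S Person (paragraph 3)? no. So the claimant is a Tier I Case.
Under paragraph 5: the claimant is not in receipt of a qualifying disability payment? no; and the claimant has been resident for the qualifying period? yes; and the claimant is available for work? yes. So the claimant is not a Class-G Recipient.
Under paragraph 9: not a Class-G Recipient (paragraph 5)? yes; and the claimant occupies the dwelling as their main home? no. So the claimant is not an Eligible Case.
Under paragraph 1: the claimant has not submitted a valid means declaration? yes; and not an Eligible Case (paragraph 9)? yes. So the claimant is a Recognised Household.
Under paragraph 7: the claimant's partner is in remunerative employment? no; or not a Tier I Case (paragraph 6)? no; or not a Recognised Household (paragraph 1)? no. So the claimant is not a Tier II Household.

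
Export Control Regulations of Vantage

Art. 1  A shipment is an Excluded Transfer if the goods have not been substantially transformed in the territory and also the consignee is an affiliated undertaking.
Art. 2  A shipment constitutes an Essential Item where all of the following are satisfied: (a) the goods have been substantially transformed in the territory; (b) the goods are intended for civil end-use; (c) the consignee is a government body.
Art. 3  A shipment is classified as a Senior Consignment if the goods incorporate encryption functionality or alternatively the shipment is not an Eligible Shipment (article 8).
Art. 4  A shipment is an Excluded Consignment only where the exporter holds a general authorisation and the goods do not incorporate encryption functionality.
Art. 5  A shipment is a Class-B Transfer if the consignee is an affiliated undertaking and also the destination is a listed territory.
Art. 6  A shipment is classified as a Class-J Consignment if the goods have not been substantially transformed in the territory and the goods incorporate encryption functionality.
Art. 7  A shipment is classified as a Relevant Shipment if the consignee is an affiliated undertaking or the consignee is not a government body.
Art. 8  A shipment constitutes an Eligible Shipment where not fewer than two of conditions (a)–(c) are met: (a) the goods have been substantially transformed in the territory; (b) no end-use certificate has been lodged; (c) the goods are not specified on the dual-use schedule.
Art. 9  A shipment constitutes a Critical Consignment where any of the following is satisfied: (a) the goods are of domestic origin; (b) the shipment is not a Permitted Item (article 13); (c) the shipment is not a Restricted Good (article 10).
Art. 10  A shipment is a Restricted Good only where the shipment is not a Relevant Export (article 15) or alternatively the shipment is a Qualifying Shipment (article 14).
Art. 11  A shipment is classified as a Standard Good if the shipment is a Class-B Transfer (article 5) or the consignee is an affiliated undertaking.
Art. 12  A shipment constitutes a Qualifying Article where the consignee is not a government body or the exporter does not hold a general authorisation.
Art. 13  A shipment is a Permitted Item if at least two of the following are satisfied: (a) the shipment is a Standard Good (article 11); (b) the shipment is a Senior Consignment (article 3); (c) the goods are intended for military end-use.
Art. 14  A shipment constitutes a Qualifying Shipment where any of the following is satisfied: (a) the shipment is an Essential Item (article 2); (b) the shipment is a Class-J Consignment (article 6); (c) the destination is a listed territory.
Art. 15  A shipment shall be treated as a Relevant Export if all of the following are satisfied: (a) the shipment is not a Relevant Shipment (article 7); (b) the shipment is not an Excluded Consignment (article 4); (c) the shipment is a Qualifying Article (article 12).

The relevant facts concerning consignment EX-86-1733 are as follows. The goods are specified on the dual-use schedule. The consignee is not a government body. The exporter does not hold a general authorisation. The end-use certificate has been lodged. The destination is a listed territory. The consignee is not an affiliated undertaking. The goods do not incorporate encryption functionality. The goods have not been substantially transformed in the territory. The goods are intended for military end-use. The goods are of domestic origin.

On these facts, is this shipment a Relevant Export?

No

article 7 — Relevant Shipment: [the consignee is an affiliated undertaking? no] OR [the consignee is not a government body? yes] → satisfied.
article 4 — Excluded Consignment: [the exporter holds a general authorisation? no] AND [the goods do not incorporate encryption functionality? yes] → not satisfied.
article 12 — Qualifying Article: [the consignee is not a government body? yes] OR [the exporter does not hold a general authorisation? yes] → satisfied.
article 15 — Relevant Export: [not a Relevant Shipment (article 7)? no] AND [not an Excluded Consignment (article 4)? yes] AND [Qualifying Article (article 12)? yes] → not satisfied.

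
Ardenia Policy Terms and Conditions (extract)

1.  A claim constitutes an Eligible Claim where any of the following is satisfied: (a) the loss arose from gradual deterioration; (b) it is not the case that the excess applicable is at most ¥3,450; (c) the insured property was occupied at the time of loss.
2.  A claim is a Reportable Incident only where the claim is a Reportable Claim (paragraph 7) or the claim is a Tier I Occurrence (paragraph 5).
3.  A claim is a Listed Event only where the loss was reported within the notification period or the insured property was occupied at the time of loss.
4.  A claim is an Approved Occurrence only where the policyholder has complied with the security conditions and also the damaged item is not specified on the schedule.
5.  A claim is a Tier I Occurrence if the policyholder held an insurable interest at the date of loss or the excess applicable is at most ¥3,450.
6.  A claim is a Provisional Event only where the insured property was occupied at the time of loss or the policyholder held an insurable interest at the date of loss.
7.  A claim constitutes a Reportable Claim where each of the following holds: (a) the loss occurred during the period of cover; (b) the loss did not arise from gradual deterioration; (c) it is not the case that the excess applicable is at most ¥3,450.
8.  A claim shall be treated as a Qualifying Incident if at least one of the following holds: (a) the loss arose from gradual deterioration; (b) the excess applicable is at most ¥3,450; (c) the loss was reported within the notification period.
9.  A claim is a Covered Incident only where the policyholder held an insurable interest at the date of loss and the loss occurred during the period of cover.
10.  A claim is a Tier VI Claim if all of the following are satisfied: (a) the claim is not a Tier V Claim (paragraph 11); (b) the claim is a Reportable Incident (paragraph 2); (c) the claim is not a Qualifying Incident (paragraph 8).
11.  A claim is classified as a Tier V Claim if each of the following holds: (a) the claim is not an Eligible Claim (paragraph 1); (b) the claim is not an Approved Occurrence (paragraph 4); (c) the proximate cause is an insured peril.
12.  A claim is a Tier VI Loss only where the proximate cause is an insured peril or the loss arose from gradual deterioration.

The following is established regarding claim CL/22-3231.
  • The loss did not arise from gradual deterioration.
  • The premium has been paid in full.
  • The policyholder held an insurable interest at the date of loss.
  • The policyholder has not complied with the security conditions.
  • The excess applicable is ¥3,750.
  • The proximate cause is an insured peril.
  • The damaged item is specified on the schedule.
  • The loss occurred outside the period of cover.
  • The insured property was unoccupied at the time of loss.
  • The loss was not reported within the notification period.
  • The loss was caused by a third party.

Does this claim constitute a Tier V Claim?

paragraph 1 — Eligible Claim: [the loss arose from gradual deterioration? no] OR [excess applicable: ¥3,750 ≤ ¥3,450? no, so negated condition yes] OR [the insured property was occupied at the time of loss? no] → satisfied.
paragraph 4 — Approved Occurrence: [the policyholder has complied with the security conditions? no] AND [the damaged item is not specified on the schedule? no] → not satisfied.
paragraph 11 — Tier V Claim: [not an Eligible Claim (paragraph 1)? no] AND [not an Approved Occurrence (paragraph 4)? yes] AND [the proximate cause is an insured peril? yes] → not satisfied.

No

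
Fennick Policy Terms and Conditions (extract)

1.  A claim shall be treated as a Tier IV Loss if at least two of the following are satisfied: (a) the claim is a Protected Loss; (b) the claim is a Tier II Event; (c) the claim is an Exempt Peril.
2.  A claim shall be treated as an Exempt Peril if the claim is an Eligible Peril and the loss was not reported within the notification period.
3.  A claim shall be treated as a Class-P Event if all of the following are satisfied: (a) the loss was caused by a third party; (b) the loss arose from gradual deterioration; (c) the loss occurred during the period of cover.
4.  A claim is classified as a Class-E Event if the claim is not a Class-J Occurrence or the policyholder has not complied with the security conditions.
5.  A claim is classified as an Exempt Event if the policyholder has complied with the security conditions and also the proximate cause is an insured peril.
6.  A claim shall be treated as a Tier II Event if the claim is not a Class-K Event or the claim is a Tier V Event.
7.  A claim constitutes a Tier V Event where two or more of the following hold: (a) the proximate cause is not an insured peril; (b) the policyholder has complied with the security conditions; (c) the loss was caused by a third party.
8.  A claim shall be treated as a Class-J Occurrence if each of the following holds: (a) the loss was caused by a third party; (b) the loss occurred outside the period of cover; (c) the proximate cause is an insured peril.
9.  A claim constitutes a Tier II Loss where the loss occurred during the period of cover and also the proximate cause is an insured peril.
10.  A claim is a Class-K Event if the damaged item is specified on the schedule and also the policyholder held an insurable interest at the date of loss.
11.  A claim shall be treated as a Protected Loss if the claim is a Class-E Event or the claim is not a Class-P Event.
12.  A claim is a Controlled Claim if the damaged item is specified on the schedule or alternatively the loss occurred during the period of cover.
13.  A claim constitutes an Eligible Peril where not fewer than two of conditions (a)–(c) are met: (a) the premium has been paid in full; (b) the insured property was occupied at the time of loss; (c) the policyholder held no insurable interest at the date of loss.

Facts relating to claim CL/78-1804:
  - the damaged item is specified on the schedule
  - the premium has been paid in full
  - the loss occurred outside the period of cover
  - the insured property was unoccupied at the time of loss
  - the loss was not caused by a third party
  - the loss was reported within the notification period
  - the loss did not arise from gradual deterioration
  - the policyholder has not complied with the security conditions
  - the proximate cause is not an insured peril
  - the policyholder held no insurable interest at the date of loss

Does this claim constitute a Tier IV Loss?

paragraph 8 — Class-J Occurrence: [the loss was caused by a third party? no] AND [the loss occurred outside the period of cover? yes] AND [the proximate cause is an insured peril? no] → not satisfied.
paragraph 4 — Class-E Event: [not a Class-J Occurrence (paragraph 8)? yes] OR [the policyholder has not complied with the security conditions? yes] → satisfied.
paragraph 3 — Class-P Event: [the loss was caused by a third party? no] AND [the loss arose from gradual deterioration? no] AND [the loss occurred during the period of cover? no] → not satisfied.
paragraph 11 — Protected Loss: [Class-E Event (paragraph 4)? yes] OR [not a Class-P Event (paragraph 3)? yes] → satisfied.
paragraph 10 — Class-K Event: [the damaged item is specified on the schedule? yes] AND [the policyholder held an insurable interest at the date of loss? no] → not satisfied.
paragraph 7 — Tier V Event: the proximate cause is not an insured peril? yes; the policyholder has complied with the security conditions? no; the loss was caused by a third party? no — 1 of 3 hold (need ≥2) → not satisfied.
paragraph 6 — Tier II Event: [not a Class-K Event (paragraph 10)? yes] OR [Tier V Event (paragraph 7)? no] → satisfied.
paragraph 13 — Eligible Peril: the premium has been paid in full? yes; the insured property was occupied at the time of loss? no; the policyholder held no insurable interest at the date of loss? yes — 2 of 3 hold (need ≥2) → satisfied.
paragraph 2 — Exempt Peril: [Eligible Peril (paragraph 13)? yes] AND [the loss was not reported within the notification period? no] → not satisfied.
paragraph 1 — Tier IV Loss: Protected Loss (paragraph 11)? yes; Tier II Event (paragraph 6)? yes; Exempt Peril (paragraph 2)? no — 2 of 3 hold (need ≥2) → satisfied.

Yes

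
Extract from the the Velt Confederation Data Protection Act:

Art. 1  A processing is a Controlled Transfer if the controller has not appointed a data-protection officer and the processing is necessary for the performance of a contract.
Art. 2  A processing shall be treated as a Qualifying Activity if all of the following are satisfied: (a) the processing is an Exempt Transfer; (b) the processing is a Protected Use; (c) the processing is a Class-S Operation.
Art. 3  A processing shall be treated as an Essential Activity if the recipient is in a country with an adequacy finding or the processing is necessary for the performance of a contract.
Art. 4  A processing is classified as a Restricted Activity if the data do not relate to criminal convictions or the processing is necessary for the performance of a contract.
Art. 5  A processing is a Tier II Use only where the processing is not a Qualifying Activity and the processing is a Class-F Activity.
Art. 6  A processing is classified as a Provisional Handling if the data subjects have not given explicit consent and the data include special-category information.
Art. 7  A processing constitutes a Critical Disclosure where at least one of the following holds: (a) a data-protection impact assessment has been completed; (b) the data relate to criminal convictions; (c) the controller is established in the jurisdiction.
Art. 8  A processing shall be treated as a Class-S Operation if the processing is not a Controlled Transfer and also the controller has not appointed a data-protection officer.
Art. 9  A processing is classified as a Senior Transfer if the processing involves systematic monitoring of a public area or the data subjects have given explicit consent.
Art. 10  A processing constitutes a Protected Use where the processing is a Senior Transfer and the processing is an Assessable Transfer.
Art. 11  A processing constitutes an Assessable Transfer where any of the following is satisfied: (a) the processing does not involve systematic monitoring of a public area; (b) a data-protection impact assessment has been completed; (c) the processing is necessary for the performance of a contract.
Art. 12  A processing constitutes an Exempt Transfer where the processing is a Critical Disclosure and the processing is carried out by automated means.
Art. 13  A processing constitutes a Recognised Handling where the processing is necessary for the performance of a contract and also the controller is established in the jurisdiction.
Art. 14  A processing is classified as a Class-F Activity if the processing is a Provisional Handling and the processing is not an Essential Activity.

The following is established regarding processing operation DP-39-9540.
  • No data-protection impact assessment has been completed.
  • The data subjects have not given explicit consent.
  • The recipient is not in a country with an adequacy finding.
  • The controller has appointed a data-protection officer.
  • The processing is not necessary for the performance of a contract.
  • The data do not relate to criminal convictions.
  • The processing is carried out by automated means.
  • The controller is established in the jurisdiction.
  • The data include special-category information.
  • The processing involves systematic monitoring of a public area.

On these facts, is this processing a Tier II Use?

article 7 — Critical Disclosure: [a data-protection impact assessment has been completed? no] OR [the data relate to criminal convictions? no] OR [the controller is established in the jurisdiction? yes] → satisfied.
article 12 — Exempt Transfer: [Critical Disclosure (article 7)? yes] AND [the processing is carried out by automated means? yes] → satisfied.
article 9 — Senior Transfer: [the processing involves systematic monitoring of a public area? yes] OR [the data subjects have given explicit consent? no] → satisfied.
article 11 — Assessable Transfer: [the processing does not involve systematic monitoring of a public area? no] OR [a data-protection impact assessment has been completed? no] OR [the processing is necessary for the performance of a contract? no] → not satisfied.
article 10 — Protected Use: [Senior Transfer (article 9)? yes] AND [Assessable Transfer (article 11)? no] → not satisfied.
article 1 — Controlled Transfer: [the controller has not appointed a data-protection officer? no] AND [the processing is necessary for the performance of a contract? no] → not satisfied.
article 8 — Class-S Operation: [not a Controlled Transfer (article 1)? yes] AND [the controller has not appointed a data-protection officer? no] → not satisfied.
article 2 — Qualifying Activity: [Exempt Transfer (article 12)? yes] AND [Protected Use (article 10)? no] AND [Class-S Operation (article 8)? no] → not satisfied.
article 6 — Provisional Handling: [the data subjects have not given explicit consent? yes] AND [the data include special-category information? yes] → satisfied.
article 3 — Essential Activity: [the recipient is in a country with an adequacy finding? no] OR [the processing is necessary for the performance of a contract? no] → not satisfied.
article 14 — Class-F Activity: [Provisional Handling (article 6)? yes] AND [not an Essential Activity (article 3)? yes] → satisfied.
article 5 — Tier II Use: [not a Qualifying Activity (article 2)? yes] AND [Class-F Activity (article 14)? yes] → satisfied.

Yes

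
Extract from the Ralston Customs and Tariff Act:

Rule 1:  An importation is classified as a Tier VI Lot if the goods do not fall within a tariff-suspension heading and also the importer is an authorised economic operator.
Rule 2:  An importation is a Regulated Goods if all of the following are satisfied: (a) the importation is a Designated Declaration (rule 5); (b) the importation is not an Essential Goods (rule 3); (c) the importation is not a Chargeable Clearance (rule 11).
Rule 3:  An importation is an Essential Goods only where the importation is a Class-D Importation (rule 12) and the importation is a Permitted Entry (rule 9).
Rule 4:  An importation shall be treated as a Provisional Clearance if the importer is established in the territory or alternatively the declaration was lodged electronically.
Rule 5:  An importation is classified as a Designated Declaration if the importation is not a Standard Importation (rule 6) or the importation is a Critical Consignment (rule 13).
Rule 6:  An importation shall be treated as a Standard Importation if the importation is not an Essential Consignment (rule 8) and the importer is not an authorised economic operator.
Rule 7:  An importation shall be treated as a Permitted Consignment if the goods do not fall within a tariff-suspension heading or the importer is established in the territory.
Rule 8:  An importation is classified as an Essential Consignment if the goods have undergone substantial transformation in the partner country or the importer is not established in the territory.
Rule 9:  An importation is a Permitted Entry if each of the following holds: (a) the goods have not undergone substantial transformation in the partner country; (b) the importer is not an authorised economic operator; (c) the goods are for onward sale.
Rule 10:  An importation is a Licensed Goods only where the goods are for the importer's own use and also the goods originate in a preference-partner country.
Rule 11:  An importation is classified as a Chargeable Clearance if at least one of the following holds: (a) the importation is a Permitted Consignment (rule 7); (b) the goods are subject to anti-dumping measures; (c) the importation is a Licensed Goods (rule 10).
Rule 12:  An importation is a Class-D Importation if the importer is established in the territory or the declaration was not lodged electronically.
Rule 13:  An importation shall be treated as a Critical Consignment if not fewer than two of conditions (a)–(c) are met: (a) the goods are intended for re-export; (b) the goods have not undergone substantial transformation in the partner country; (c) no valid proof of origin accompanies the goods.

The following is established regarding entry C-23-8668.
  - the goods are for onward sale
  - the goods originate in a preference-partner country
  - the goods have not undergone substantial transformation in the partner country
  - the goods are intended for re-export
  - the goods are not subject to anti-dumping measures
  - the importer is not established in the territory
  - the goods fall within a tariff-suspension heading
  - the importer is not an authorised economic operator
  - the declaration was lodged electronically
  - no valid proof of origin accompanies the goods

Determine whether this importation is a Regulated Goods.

rule 8 — Essential Consignment: [the goods have undergone substantial transformation in the partner country? no] OR [the importer is not established in the territory? yes] → satisfied.
rule 6 — Standard Importation: [not an Essential Consignment (rule 8)? no] AND [the importer is not an authorised economic operator? yes] → not satisfied.
rule 13 — Critical Consignment: the goods are intended for re-export? yes; the goods have not undergone substantial transformation in the partner country? yes; no valid proof of origin accompanies the goods? yes — 3 of 3 hold (need ≥2) → satisfied.
rule 5 — Designated Declaration: [not a Standard Importation (rule 6)? yes] OR [Critical Consignment (rule 13)? yes] → satisfied.
rule 12 — Class-D Importation: [the importer is established in the territory? no] OR [the declaration was not lodged electronically? no] → not satisfied.
rule 9 — Permitted Entry: [the goods have not undergone substantial transformation in the partner country? yes] AND [the importer is not an authorised economic operator? yes] AND [the goods are for onward sale? yes] → satisfied.
rule 3 — Essential Goods: [Class-D Importation (rule 12)? no] AND [Permitted Entry (rule 9)? yes] → not satisfied.
rule 7 — Permitted Consignment: [the goods do not fall within a tariff-suspension heading? no] OR [the importer is established in the territory? no] → not satisfied.
rule 10 — Licensed Goods: [the goods are for the importer's own use? no] AND [the goods originate in a preference-partner country? yes] → not satisfied.
rule 11 — Chargeable Clearance: [Permitted Consignment (rule 7)? no] OR [the goods are subject to anti-dumping measures? no] OR [Licensed Goods (rule 10)? no] → not satisfied.
rule 2 — Regulated Goods: [Designated Declaration (rule 5)? yes] AND [not an Essential Goods (rule 3)? yes] AND [not a Chargeable Clearance (rule 11)? yes] → satisfied.

Yes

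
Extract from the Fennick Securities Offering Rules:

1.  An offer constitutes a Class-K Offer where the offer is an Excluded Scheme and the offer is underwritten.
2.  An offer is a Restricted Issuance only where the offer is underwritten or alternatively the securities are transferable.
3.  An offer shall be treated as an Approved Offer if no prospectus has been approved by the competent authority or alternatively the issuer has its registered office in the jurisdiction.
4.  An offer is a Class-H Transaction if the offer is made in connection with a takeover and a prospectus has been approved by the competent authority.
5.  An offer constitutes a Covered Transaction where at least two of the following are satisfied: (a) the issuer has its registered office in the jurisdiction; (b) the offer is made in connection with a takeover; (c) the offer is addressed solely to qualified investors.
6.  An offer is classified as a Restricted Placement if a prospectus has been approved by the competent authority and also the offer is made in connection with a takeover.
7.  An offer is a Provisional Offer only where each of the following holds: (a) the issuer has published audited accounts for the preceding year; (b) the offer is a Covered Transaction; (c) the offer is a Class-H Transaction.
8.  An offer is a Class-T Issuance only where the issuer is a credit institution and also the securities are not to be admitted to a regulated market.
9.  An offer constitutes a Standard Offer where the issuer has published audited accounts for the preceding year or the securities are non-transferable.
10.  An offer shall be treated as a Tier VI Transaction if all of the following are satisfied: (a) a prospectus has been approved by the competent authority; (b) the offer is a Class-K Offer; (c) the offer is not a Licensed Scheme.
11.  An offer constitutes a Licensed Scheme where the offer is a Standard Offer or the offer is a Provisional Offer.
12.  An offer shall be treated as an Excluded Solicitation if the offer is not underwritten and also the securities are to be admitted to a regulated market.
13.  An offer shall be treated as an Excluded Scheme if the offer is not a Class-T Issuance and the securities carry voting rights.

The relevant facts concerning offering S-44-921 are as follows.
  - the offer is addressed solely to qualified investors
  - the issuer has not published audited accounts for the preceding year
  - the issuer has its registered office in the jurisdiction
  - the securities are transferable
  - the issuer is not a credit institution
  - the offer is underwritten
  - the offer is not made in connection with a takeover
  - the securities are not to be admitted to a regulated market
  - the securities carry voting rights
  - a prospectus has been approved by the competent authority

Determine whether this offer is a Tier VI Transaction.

Under paragraph 8: the issuer is a credit institution? no; and the securities are not to be admitted to a regulated market? yes. So the offer is not a Class-T Issuance.
Under paragraph 13: not a Class-T Issuance (paragraph 8)? yes; and the securities carry voting rights? yes. So the offer is an Excluded Scheme.
Under paragraph 1: Excluded Scheme (paragraph 13)? yes; and the offer is underwritten? yes. So the offer is a Class-K Offer.
Under paragraph 9: the issuer has published audited accounts for the preceding year? no; or the securities are non-transferable? no. So the offer is not a Standard Offer.
Under paragraph 5: the issuer has its registered office in the jurisdiction? yes; the offer is made in connection with a takeover? no; the offer is addressed solely to qualified investors? yes — 2 of 3 hold (need ≥2) → satisfied.
Under paragraph 4: the offer is made in connection with a takeover? no; and a prospectus has been approved by the competent authority? yes. So the offer is not a Class-H Transaction.
Under paragraph 7: the issuer has published audited accounts for the preceding year? no; and Covered Transaction (paragraph 5)? yes; and Class-H Transaction (paragraph 4)? no. So the offer is not a Provisional Offer.
Under paragraph 11: Standard Offer (paragraph 9)? no; or Provisional Offer (paragraph 7)? no. So the offer is not a Licensed Scheme.
Under paragraph 10: a prospectus has been approved by the competent authority? yes; and Class-K Offer (paragraph 1)? yes; and not a Licensed Scheme (paragraph 11)? yes. So the offer is a Tier VI Transaction.

Yes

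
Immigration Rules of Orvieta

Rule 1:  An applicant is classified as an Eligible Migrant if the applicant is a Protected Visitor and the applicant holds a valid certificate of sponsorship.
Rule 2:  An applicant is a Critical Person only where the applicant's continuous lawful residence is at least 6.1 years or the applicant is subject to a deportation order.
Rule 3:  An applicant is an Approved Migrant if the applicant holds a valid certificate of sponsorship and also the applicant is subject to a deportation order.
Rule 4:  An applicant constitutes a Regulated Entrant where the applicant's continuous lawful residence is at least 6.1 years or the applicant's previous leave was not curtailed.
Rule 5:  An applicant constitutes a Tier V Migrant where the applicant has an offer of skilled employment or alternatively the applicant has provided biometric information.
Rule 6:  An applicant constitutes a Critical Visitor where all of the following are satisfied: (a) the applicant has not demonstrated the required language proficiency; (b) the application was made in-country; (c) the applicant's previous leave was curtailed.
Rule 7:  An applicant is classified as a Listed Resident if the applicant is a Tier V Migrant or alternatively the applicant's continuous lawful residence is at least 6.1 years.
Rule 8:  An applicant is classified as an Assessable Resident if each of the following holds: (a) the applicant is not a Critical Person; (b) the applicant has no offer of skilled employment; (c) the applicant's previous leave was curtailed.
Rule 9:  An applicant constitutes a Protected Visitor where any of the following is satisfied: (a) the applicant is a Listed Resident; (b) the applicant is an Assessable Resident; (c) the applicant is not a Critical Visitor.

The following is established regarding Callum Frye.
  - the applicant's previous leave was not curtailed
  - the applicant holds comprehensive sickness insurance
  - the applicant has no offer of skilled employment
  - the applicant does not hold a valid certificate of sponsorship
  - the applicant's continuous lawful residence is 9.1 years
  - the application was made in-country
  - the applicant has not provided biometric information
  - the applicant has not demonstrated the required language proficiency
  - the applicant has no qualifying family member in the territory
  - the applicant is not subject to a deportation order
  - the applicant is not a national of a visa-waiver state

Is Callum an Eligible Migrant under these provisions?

rule 5 — Tier V Migrant: [the applicant has an offer of skilled employment? no] OR [the applicant has provided biometric information? no] → not satisfied.
rule 7 — Listed Resident: [Tier V Migrant (rule 5)? no] OR [applicant's continuous lawful residence: 9.1 years ≥ 6.1 years? yes] → satisfied.
rule 2 — Critical Person: [applicant's continuous lawful residence: 9.1 years ≥ 6.1 years? yes] OR [the applicant is subject to a deportation order? no] → satisfied.
rule 8 — Assessable Resident: [not a Critical Person (rule 2)? no] AND [the applicant has no offer of skilled employment? yes] AND [the applicant's previous leave was curtailed? no] → not satisfied.
rule 6 — Critical Visitor: [the applicant has not demonstrated the required language proficiency? yes] AND [the application was made in-country? yes] AND [the applicant's previous leave was curtailed? no] → not satisfied.
rule 9 — Protected Visitor: [Listed Resident (rule 7)? yes] OR [Assessable Resident (rule 8)? no] OR [not a Critical Visitor (rule 6)? yes] → satisfied.
rule 1 — Eligible Migrant: [Protected Visitor (rule 9)? yes] AND [the applicant holds a valid certificate of sponsorship? no] → not satisfied.

No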